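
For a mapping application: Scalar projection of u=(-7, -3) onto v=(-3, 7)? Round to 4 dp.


u.v = 0, |v| = sqrt(58) = 7.6158
Scalar projection = u.v / |v| = 0 / sqrt(58) = 0

0


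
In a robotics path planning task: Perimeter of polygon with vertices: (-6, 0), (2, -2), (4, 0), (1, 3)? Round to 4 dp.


Sides: (-6, 0)->(2, -2): sqrt(68) = 8.246211, (2, -2)->(4, 0): sqrt(8) = 2.828427, (4, 0)->(1, 3): sqrt(18) = 4.242641, (1, 3)->(-6, 0): sqrt(58) = 7.615773
Sum = 22.933052
Perimeter = 22.9331

22.9331


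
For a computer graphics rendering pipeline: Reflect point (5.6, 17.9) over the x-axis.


Reflection over x-axis: (x,y) -> (x,-y)
(5.6, 17.9) -> (5.6, -17.9)

(5.6, -17.9)


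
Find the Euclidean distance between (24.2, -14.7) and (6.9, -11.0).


dx=-17.3, dy=3.7
d^2 = (-17.3)^2 + 3.7^2 = 312.98
d = sqrt(312.98) = 17.6912

17.6912


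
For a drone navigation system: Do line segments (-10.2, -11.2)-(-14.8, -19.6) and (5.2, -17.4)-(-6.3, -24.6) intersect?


Cross products: d1=-182.18, d2=-118.7, d3=157.88, d4=94.4
d1*d2 < 0 and d3*d4 < 0? no

No, they don't intersect


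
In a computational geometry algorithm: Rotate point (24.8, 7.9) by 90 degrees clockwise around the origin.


90° CW: (x,y) -> (y, -x)
(24.8,7.9) -> (7.9, -24.8)

(7.9, -24.8)


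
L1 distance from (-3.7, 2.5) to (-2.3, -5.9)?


|(-3.7)-(-2.3)| + |2.5-(-5.9)| = 1.4 + 8.4 = 9.8

9.8


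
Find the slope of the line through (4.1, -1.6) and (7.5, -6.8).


slope = (y2-y1)/(x2-x1) = ((-6.8)-(-1.6))/(7.5-4.1) = (-5.2)/3.4 = -1.5294

-1.5294


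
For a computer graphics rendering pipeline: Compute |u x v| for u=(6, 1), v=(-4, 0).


|u x v| = |6*0 - 1*(-4)|
= |0 - (-4)| = 4

4


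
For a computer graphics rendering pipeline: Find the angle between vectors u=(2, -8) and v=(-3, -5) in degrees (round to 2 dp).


u.v = 34, |u| = sqrt(68) = 8.2462, |v| = sqrt(34) = 5.831
cos(theta) = u.v/(|u||v|) = 34/sqrt(2312) = 0.707107
theta = acos(0.707107) = 45 degrees

45 degrees


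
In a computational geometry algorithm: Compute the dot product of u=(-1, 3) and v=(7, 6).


u . v = u_x*v_x + u_y*v_y = (-1)*7 + 3*6
= (-7) + 18 = 11

11


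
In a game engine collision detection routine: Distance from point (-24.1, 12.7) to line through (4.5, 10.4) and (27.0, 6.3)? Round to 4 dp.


|cross product| = 65.51
|line direction| = sqrt(523.06) = 22.8705
Distance = 65.51/sqrt(523.06) = 2.8644

2.8644


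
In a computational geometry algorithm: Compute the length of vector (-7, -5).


|u| = sqrt((-7)^2 + (-5)^2) = sqrt(74) = 8.6023

8.6023


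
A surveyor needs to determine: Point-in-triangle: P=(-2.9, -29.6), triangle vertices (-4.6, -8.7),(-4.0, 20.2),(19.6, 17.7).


Cross products: AB x AP = -61.67, BC x BP = -1172.53, CA x CP = 550.66
All same sign? no

No, outside


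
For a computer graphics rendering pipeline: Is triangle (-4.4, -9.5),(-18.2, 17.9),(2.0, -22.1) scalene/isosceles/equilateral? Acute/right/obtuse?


Side lengths squared: AB^2=941.2, BC^2=2008.04, CA^2=199.72
Sorted: [199.72, 941.2, 2008.04]
By sides: Scalene, By angles: Obtuse

Scalene, Obtuse


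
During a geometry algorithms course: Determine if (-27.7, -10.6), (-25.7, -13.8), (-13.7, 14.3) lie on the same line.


Cross product: ((-25.7)-(-27.7))*(14.3-(-10.6)) - ((-13.8)-(-10.6))*((-13.7)-(-27.7))
= 94.6

No, not collinear


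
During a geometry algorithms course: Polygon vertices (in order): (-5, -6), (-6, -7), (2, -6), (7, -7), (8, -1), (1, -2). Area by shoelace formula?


Shoelace sum: ((-5)*(-7) - (-6)*(-6)) + ((-6)*(-6) - 2*(-7)) + (2*(-7) - 7*(-6)) + (7*(-1) - 8*(-7)) + (8*(-2) - 1*(-1)) + (1*(-6) - (-5)*(-2))
= 95
Area = |95|/2 = 47.5

47.5


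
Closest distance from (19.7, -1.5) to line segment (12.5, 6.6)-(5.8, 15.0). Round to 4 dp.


Project P onto AB: t = 0 (clamped to [0,1])
Closest point on segment: (12.5, 6.6)
Distance: 10.8374

10.8374


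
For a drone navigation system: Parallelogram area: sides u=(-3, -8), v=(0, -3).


|u x v| = |(-3)*(-3) - (-8)*0|
= |9 - 0| = 9

9


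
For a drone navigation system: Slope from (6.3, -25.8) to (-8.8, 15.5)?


slope = (y2-y1)/(x2-x1) = (15.5-(-25.8))/((-8.8)-6.3) = 41.3/(-15.1) = -2.7351

-2.7351


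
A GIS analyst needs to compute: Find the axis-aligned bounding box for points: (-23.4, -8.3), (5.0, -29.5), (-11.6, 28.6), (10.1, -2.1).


x range: [-23.4, 10.1]
y range: [-29.5, 28.6]
Bounding box: (-23.4,-29.5) to (10.1,28.6)

(-23.4,-29.5) to (10.1,28.6)


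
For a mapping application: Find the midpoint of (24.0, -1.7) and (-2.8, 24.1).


M = ((24+(-2.8))/2, ((-1.7)+24.1)/2)
= (10.6, 11.2)

(10.6, 11.2)


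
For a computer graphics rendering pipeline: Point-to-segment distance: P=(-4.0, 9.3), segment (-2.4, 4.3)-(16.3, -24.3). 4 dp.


Project P onto AB: t = 0 (clamped to [0,1])
Closest point on segment: (-2.4, 4.3)
Distance: 5.2498

5.2498


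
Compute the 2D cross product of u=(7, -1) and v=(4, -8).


u x v = u_x*v_y - u_y*v_x = 7*(-8) - (-1)*4
= (-56) - (-4) = -52

-52


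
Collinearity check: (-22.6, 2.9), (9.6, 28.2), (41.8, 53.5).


Cross product: (9.6-(-22.6))*(53.5-2.9) - (28.2-2.9)*(41.8-(-22.6))
= 0

Yes, collinear


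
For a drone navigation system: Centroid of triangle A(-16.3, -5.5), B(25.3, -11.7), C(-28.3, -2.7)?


Centroid = ((x_A+x_B+x_C)/3, (y_A+y_B+y_C)/3)
= (((-16.3)+25.3+(-28.3))/3, ((-5.5)+(-11.7)+(-2.7))/3)
= (-6.4333, -6.6333)

(-6.4333, -6.6333)


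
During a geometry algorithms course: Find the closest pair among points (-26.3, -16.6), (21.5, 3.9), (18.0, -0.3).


d(P0,P1) = 52.0105, d(P0,P2) = 47.2036, d(P1,P2) = 5.4672
Closest: P1 and P2

Closest pair: (21.5, 3.9) and (18.0, -0.3), distance = 5.4672


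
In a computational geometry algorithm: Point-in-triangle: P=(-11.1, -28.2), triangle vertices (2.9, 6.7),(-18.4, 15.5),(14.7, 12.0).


Cross products: AB x AP = 866.57, BC x BP = -1420.92, CA x CP = 337.62
All same sign? no

No, outside


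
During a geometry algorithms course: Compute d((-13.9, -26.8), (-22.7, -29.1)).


dx=-8.8, dy=-2.3
d^2 = (-8.8)^2 + (-2.3)^2 = 82.73
d = sqrt(82.73) = 9.0956

9.0956


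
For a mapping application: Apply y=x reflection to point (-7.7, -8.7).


Reflection over y=x: (x,y) -> (y,x)
(-7.7, -8.7) -> (-8.7, -7.7)

(-8.7, -7.7)


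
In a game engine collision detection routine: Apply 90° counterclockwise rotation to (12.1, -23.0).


90° CCW: (x,y) -> (-y, x)
(12.1,-23) -> (23, 12.1)

(23, 12.1)


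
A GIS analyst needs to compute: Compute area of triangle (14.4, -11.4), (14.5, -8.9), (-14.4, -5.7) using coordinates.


Area = |x_A(y_B-y_C) + x_B(y_C-y_A) + x_C(y_A-y_B)|/2
= |(-46.08) + 82.65 + 36|/2
= 72.57/2 = 36.285

36.285


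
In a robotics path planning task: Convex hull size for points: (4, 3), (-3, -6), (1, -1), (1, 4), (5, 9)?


Convex hull vertices (CCW): (-3, -6), (1, -1), (4, 3), (5, 9), (1, 4)
Count = 5

5


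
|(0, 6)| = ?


|u| = sqrt(0^2 + 6^2) = sqrt(36) = 6

6


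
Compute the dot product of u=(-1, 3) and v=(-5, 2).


u . v = u_x*v_x + u_y*v_y = (-1)*(-5) + 3*2
= 5 + 6 = 11

11


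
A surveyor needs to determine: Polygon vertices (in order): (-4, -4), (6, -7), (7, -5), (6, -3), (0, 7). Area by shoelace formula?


Shoelace sum: ((-4)*(-7) - 6*(-4)) + (6*(-5) - 7*(-7)) + (7*(-3) - 6*(-5)) + (6*7 - 0*(-3)) + (0*(-4) - (-4)*7)
= 150
Area = |150|/2 = 75

75


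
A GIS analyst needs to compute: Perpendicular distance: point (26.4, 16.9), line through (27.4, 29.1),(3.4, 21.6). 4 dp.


|cross product| = 285.3
|line direction| = sqrt(632.25) = 25.1446
Distance = 285.3/sqrt(632.25) = 11.3464

11.3464


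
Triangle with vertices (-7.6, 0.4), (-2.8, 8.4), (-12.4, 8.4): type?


Side lengths squared: AB^2=87.04, BC^2=92.16, CA^2=87.04
Sorted: [87.04, 87.04, 92.16]
By sides: Isosceles, By angles: Acute

Isosceles, Acute


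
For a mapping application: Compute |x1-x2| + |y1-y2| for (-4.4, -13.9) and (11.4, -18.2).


|(-4.4)-11.4| + |(-13.9)-(-18.2)| = 15.8 + 4.3 = 20.1

20.1


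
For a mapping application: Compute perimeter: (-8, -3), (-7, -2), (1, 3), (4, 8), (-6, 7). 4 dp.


Sides: (-8, -3)->(-7, -2): sqrt(2) = 1.414214, (-7, -2)->(1, 3): sqrt(89) = 9.433981, (1, 3)->(4, 8): sqrt(34) = 5.830952, (4, 8)->(-6, 7): sqrt(101) = 10.049876, (-6, 7)->(-8, -3): sqrt(104) = 10.198039
Sum = 36.927062
Perimeter = 36.9271

36.9271


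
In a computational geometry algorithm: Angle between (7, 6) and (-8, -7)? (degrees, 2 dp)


u.v = -98, |u| = sqrt(85) = 9.2195, |v| = sqrt(113) = 10.6301
cos(theta) = u.v/(|u||v|) = -98/sqrt(9605) = -0.999948
theta = acos(-0.999948) = 179.42 degrees

179.42 degrees


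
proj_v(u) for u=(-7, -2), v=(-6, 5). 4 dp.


u.v = 32, |v| = sqrt(61) = 7.8102
Scalar projection = u.v / |v| = 32 / sqrt(61) = 4.0972

4.0972


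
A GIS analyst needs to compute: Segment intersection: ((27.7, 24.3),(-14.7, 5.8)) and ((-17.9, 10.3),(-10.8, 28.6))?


Cross products: d1=-735.08, d2=-90.51, d3=-250, d4=-894.57
d1*d2 < 0 and d3*d4 < 0? no

No, they don't intersect


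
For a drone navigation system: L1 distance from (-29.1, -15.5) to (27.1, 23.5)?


|(-29.1)-27.1| + |(-15.5)-23.5| = 56.2 + 39 = 95.2

95.2


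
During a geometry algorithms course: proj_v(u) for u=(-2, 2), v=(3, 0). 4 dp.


u.v = -6, |v| = sqrt(9) = 3
Scalar projection = u.v / |v| = -6 / sqrt(9) = -2

-2


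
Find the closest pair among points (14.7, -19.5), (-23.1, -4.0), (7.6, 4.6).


d(P0,P1) = 40.8545, d(P0,P2) = 25.1241, d(P1,P2) = 31.8818
Closest: P0 and P2

Closest pair: (14.7, -19.5) and (7.6, 4.6), distance = 25.1241


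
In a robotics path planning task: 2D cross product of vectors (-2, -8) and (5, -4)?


u x v = u_x*v_y - u_y*v_x = (-2)*(-4) - (-8)*5
= 8 - (-40) = 48

48


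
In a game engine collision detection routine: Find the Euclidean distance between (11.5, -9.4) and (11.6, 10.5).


dx=0.1, dy=19.9
d^2 = 0.1^2 + 19.9^2 = 396.02
d = sqrt(396.02) = 19.9003

19.9003


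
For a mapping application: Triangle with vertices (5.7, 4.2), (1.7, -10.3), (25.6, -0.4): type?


Side lengths squared: AB^2=226.25, BC^2=669.22, CA^2=417.17
Sorted: [226.25, 417.17, 669.22]
By sides: Scalene, By angles: Obtuse

Scalene, Obtuse


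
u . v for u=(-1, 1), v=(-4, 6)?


u . v = u_x*v_x + u_y*v_y = (-1)*(-4) + 1*6
= 4 + 6 = 10

10


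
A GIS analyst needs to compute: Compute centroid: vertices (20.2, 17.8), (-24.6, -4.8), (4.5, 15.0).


Centroid = ((x_A+x_B+x_C)/3, (y_A+y_B+y_C)/3)
= ((20.2+(-24.6)+4.5)/3, (17.8+(-4.8)+15)/3)
= (0.0333, 9.3333)

(0.0333, 9.3333)


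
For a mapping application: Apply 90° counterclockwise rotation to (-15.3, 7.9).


90° CCW: (x,y) -> (-y, x)
(-15.3,7.9) -> (-7.9, -15.3)

(-7.9, -15.3)


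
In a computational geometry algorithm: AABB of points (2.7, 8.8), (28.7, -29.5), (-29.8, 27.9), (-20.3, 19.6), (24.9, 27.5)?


x range: [-29.8, 28.7]
y range: [-29.5, 27.9]
Bounding box: (-29.8,-29.5) to (28.7,27.9)

(-29.8,-29.5) to (28.7,27.9)


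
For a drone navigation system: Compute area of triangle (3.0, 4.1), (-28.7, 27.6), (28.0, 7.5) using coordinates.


Area = |x_A(y_B-y_C) + x_B(y_C-y_A) + x_C(y_A-y_B)|/2
= |60.3 + (-97.58) + (-658)|/2
= 695.28/2 = 347.64

347.64


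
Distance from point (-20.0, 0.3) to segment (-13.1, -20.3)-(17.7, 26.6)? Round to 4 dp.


Project P onto AB: t = 0.2394 (clamped to [0,1])
Closest point on segment: (-5.7272, -9.0732)
Distance: 17.0754

17.0754


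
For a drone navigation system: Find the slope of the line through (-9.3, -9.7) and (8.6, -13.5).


slope = (y2-y1)/(x2-x1) = ((-13.5)-(-9.7))/(8.6-(-9.3)) = (-3.8)/17.9 = -0.2123

-0.2123


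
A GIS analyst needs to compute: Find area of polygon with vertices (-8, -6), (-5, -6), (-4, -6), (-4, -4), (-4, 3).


Shoelace sum: ((-8)*(-6) - (-5)*(-6)) + ((-5)*(-6) - (-4)*(-6)) + ((-4)*(-4) - (-4)*(-6)) + ((-4)*3 - (-4)*(-4)) + ((-4)*(-6) - (-8)*3)
= 36
Area = |36|/2 = 18

18


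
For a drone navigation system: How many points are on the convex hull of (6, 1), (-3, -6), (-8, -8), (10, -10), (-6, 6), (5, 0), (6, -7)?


Convex hull vertices (CCW): (-8, -8), (10, -10), (6, 1), (-6, 6)
Count = 4

4


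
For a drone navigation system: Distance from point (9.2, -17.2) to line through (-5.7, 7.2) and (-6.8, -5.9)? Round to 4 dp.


|cross product| = 222.03
|line direction| = sqrt(172.82) = 13.1461
Distance = 222.03/sqrt(172.82) = 16.8894

16.8894


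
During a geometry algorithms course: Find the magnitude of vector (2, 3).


|u| = sqrt(2^2 + 3^2) = sqrt(13) = 3.6056

3.6056


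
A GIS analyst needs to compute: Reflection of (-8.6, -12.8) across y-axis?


Reflection over y-axis: (x,y) -> (-x,y)
(-8.6, -12.8) -> (8.6, -12.8)

(8.6, -12.8)


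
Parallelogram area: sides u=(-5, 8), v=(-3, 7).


|u x v| = |(-5)*7 - 8*(-3)|
= |(-35) - (-24)| = 11

11


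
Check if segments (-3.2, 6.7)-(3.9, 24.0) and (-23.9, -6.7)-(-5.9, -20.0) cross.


Cross products: d1=516.51, d2=922.34, d3=262.97, d4=-142.86
d1*d2 < 0 and d3*d4 < 0? no

No, they don't intersect


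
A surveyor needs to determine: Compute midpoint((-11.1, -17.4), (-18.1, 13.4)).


M = (((-11.1)+(-18.1))/2, ((-17.4)+13.4)/2)
= (-14.6, -2)

(-14.6, -2)


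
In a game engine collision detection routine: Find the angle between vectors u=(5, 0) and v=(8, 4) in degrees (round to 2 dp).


u.v = 40, |u| = sqrt(25) = 5, |v| = sqrt(80) = 8.9443
cos(theta) = u.v/(|u||v|) = 40/sqrt(2000) = 0.894427
theta = acos(0.894427) = 26.57 degrees

26.57 degrees


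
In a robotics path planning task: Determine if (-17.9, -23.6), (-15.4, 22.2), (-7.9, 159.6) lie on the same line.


Cross product: ((-15.4)-(-17.9))*(159.6-(-23.6)) - (22.2-(-23.6))*((-7.9)-(-17.9))
= 0

Yes, collinear


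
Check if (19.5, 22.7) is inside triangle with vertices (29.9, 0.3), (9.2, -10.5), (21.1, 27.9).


Cross products: AB x AP = -576, BC x BP = -0.44, CA x CP = -89.92
All same sign? yes

Yes, inside


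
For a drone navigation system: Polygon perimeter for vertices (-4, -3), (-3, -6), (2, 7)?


Sides: (-4, -3)->(-3, -6): sqrt(10) = 3.162278, (-3, -6)->(2, 7): sqrt(194) = 13.928388, (2, 7)->(-4, -3): sqrt(136) = 11.661904
Sum = 28.75257
Perimeter = 28.7526

28.7526


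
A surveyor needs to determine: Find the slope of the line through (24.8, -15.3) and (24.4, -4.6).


slope = (y2-y1)/(x2-x1) = ((-4.6)-(-15.3))/(24.4-24.8) = 10.7/(-0.4) = -26.75

-26.75


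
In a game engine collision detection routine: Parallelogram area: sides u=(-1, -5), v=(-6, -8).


|u x v| = |(-1)*(-8) - (-5)*(-6)|
= |8 - 30| = 22

22


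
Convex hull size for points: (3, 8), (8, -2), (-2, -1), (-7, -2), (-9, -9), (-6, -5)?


Convex hull vertices (CCW): (-9, -9), (8, -2), (3, 8), (-7, -2)
Count = 4

4


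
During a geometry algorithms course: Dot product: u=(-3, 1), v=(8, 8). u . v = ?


u . v = u_x*v_x + u_y*v_y = (-3)*8 + 1*8
= (-24) + 8 = -16

-16


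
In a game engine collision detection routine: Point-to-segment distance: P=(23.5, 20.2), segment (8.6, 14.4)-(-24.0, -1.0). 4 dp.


Project P onto AB: t = 0 (clamped to [0,1])
Closest point on segment: (8.6, 14.4)
Distance: 15.9891

15.9891


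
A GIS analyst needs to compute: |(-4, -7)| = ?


|u| = sqrt((-4)^2 + (-7)^2) = sqrt(65) = 8.0623

8.0623


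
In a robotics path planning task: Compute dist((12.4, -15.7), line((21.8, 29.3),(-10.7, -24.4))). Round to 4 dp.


|cross product| = 957.72
|line direction| = sqrt(3939.94) = 62.7689
Distance = 957.72/sqrt(3939.94) = 15.2579

15.2579


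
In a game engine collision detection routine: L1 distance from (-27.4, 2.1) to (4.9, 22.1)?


|(-27.4)-4.9| + |2.1-22.1| = 32.3 + 20 = 52.3

52.3


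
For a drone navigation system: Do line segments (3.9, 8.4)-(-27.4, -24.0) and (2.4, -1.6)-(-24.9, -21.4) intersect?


Cross products: d1=-243.3, d2=21.48, d3=264.4, d4=-0.38
d1*d2 < 0 and d3*d4 < 0? yes

Yes, they intersect


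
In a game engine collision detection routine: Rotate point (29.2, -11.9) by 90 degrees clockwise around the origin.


90° CW: (x,y) -> (y, -x)
(29.2,-11.9) -> (-11.9, -29.2)

(-11.9, -29.2)


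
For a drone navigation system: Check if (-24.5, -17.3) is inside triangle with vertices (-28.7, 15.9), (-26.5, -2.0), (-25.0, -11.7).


Cross products: AB x AP = 2.14, BC x BP = -3.55, CA x CP = 6.92
All same sign? no

No, outside


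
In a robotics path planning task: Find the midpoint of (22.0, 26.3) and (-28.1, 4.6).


M = ((22+(-28.1))/2, (26.3+4.6)/2)
= (-3.05, 15.45)

(-3.05, 15.45)


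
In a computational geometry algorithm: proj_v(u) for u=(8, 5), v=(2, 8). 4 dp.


u.v = 56, |v| = sqrt(68) = 8.2462
Scalar projection = u.v / |v| = 56 / sqrt(68) = 6.791

6.791


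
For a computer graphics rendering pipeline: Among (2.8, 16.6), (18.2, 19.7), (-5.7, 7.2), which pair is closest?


d(P0,P1) = 15.7089, d(P0,P2) = 12.6732, d(P1,P2) = 26.9715
Closest: P0 and P2

Closest pair: (2.8, 16.6) and (-5.7, 7.2), distance = 12.6732


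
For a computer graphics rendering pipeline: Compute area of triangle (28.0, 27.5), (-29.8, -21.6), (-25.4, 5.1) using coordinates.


Area = |x_A(y_B-y_C) + x_B(y_C-y_A) + x_C(y_A-y_B)|/2
= |(-747.6) + 667.52 + (-1247.14)|/2
= 1327.22/2 = 663.61

663.61


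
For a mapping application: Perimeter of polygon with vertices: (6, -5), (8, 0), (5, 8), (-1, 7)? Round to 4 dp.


Sides: (6, -5)->(8, 0): sqrt(29) = 5.385165, (8, 0)->(5, 8): sqrt(73) = 8.544004, (5, 8)->(-1, 7): sqrt(37) = 6.082763, (-1, 7)->(6, -5): sqrt(193) = 13.892444
Sum = 33.904376
Perimeter = 33.9044

33.9044


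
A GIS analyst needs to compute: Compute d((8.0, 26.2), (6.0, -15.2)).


dx=-2, dy=-41.4
d^2 = (-2)^2 + (-41.4)^2 = 1717.96
d = sqrt(1717.96) = 41.4483

41.4483


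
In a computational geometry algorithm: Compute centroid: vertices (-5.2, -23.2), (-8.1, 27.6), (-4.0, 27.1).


Centroid = ((x_A+x_B+x_C)/3, (y_A+y_B+y_C)/3)
= (((-5.2)+(-8.1)+(-4))/3, ((-23.2)+27.6+27.1)/3)
= (-5.7667, 10.5)

(-5.7667, 10.5)


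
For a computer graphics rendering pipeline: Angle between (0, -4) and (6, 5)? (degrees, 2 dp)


u.v = -20, |u| = sqrt(16) = 4, |v| = sqrt(61) = 7.8102
cos(theta) = u.v/(|u||v|) = -20/sqrt(976) = -0.640184
theta = acos(-0.640184) = 129.81 degrees

129.81 degrees


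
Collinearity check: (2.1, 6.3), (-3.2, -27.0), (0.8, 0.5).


Cross product: ((-3.2)-2.1)*(0.5-6.3) - ((-27)-6.3)*(0.8-2.1)
= -12.55

No, not collinear


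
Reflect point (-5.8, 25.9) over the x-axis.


Reflection over x-axis: (x,y) -> (x,-y)
(-5.8, 25.9) -> (-5.8, -25.9)

(-5.8, -25.9)


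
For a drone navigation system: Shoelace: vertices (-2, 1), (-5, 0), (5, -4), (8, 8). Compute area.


Shoelace sum: ((-2)*0 - (-5)*1) + ((-5)*(-4) - 5*0) + (5*8 - 8*(-4)) + (8*1 - (-2)*8)
= 121
Area = |121|/2 = 60.5

60.5


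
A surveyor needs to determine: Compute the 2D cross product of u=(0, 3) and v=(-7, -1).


u x v = u_x*v_y - u_y*v_x = 0*(-1) - 3*(-7)
= 0 - (-21) = 21

21


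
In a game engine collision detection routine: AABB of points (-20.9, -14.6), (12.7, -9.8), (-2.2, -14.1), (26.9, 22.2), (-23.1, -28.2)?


x range: [-23.1, 26.9]
y range: [-28.2, 22.2]
Bounding box: (-23.1,-28.2) to (26.9,22.2)

(-23.1,-28.2) to (26.9,22.2)


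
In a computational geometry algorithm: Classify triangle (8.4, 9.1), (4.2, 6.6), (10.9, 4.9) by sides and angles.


Side lengths squared: AB^2=23.89, BC^2=47.78, CA^2=23.89
Sorted: [23.89, 23.89, 47.78]
By sides: Isosceles, By angles: Right

Isosceles, Right


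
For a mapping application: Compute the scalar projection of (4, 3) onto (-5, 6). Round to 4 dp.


u.v = -2, |v| = sqrt(61) = 7.8102
Scalar projection = u.v / |v| = -2 / sqrt(61) = -0.2561

-0.2561


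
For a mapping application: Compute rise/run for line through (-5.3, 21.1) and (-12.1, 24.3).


slope = (y2-y1)/(x2-x1) = (24.3-21.1)/((-12.1)-(-5.3)) = 3.2/(-6.8) = -0.4706

-0.4706


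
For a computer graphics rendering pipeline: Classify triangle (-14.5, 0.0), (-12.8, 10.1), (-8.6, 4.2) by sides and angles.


Side lengths squared: AB^2=104.9, BC^2=52.45, CA^2=52.45
Sorted: [52.45, 52.45, 104.9]
By sides: Isosceles, By angles: Right

Isosceles, Right


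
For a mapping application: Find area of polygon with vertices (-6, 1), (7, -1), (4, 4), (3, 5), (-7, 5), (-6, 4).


Shoelace sum: ((-6)*(-1) - 7*1) + (7*4 - 4*(-1)) + (4*5 - 3*4) + (3*5 - (-7)*5) + ((-7)*4 - (-6)*5) + ((-6)*1 - (-6)*4)
= 109
Area = |109|/2 = 54.5

54.5


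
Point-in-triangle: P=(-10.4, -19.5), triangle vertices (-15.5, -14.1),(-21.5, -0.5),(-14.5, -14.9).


Cross products: AB x AP = -36.96, BC x BP = 26.84, CA x CP = 1.32
All same sign? no

No, outside


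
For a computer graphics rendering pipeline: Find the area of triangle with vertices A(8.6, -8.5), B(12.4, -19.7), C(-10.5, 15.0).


Area = |x_A(y_B-y_C) + x_B(y_C-y_A) + x_C(y_A-y_B)|/2
= |(-298.42) + 291.4 + (-117.6)|/2
= 124.62/2 = 62.31

62.31


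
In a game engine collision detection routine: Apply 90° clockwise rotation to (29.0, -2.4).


90° CW: (x,y) -> (y, -x)
(29,-2.4) -> (-2.4, -29)

(-2.4, -29)


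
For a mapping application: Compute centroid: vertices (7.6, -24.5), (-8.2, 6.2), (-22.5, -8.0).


Centroid = ((x_A+x_B+x_C)/3, (y_A+y_B+y_C)/3)
= ((7.6+(-8.2)+(-22.5))/3, ((-24.5)+6.2+(-8))/3)
= (-7.7, -8.7667)

(-7.7, -8.7667)


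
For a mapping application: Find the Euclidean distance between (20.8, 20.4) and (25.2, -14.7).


dx=4.4, dy=-35.1
d^2 = 4.4^2 + (-35.1)^2 = 1251.37
d = sqrt(1251.37) = 35.3747

35.3747


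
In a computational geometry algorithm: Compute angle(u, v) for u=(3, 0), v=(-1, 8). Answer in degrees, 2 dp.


u.v = -3, |u| = sqrt(9) = 3, |v| = sqrt(65) = 8.0623
cos(theta) = u.v/(|u||v|) = -3/sqrt(585) = -0.124035
theta = acos(-0.124035) = 97.13 degrees

97.13 degrees


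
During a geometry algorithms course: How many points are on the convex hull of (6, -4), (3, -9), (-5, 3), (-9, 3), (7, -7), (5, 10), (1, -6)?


Convex hull vertices (CCW): (-9, 3), (3, -9), (7, -7), (5, 10)
Count = 4

4


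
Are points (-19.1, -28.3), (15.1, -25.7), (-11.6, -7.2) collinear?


Cross product: (15.1-(-19.1))*((-7.2)-(-28.3)) - ((-25.7)-(-28.3))*((-11.6)-(-19.1))
= 702.12

No, not collinear


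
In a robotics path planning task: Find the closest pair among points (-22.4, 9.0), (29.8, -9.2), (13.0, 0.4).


d(P0,P1) = 55.2818, d(P0,P2) = 36.4297, d(P1,P2) = 19.3494
Closest: P1 and P2

Closest pair: (29.8, -9.2) and (13.0, 0.4), distance = 19.3494


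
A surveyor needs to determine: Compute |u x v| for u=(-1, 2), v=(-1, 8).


|u x v| = |(-1)*8 - 2*(-1)|
= |(-8) - (-2)| = 6

6


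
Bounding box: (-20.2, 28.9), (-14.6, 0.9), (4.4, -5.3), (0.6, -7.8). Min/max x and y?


x range: [-20.2, 4.4]
y range: [-7.8, 28.9]
Bounding box: (-20.2,-7.8) to (4.4,28.9)

(-20.2,-7.8) to (4.4,28.9)


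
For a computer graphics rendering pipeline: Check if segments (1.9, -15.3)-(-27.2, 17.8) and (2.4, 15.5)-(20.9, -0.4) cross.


Cross products: d1=-577.75, d2=-428.09, d3=-912.83, d4=-1062.49
d1*d2 < 0 and d3*d4 < 0? no

No, they don't intersect


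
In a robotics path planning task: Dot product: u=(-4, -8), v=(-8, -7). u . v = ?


u . v = u_x*v_x + u_y*v_y = (-4)*(-8) + (-8)*(-7)
= 32 + 56 = 88

88


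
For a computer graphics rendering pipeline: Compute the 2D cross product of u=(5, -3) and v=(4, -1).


u x v = u_x*v_y - u_y*v_x = 5*(-1) - (-3)*4
= (-5) - (-12) = 7

7


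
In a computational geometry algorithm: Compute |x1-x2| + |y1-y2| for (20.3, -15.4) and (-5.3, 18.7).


|20.3-(-5.3)| + |(-15.4)-18.7| = 25.6 + 34.1 = 59.7

59.7


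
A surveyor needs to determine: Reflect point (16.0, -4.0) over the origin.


Reflection over origin: (x,y) -> (-x,-y)
(16, -4) -> (-16, 4)

(-16, 4)


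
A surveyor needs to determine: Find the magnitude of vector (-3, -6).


|u| = sqrt((-3)^2 + (-6)^2) = sqrt(45) = 6.7082

6.7082


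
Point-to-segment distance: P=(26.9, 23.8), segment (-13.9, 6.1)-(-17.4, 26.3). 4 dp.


Project P onto AB: t = 0.5109 (clamped to [0,1])
Closest point on segment: (-15.6883, 16.4208)
Distance: 43.2228

43.2228


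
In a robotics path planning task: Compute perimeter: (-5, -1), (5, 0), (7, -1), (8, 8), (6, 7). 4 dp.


Sides: (-5, -1)->(5, 0): sqrt(101) = 10.049876, (5, 0)->(7, -1): sqrt(5) = 2.236068, (7, -1)->(8, 8): sqrt(82) = 9.055385, (8, 8)->(6, 7): sqrt(5) = 2.236068, (6, 7)->(-5, -1): sqrt(185) = 13.601471
Sum = 37.178868
Perimeter = 37.1789

37.1789


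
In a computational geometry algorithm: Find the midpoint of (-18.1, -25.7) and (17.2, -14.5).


M = (((-18.1)+17.2)/2, ((-25.7)+(-14.5))/2)
= (-0.45, -20.1)

(-0.45, -20.1)


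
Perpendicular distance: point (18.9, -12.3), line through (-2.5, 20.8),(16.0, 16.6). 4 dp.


|cross product| = 522.47
|line direction| = sqrt(359.89) = 18.9708
Distance = 522.47/sqrt(359.89) = 27.5408

27.5408


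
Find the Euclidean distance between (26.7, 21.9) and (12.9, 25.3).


dx=-13.8, dy=3.4
d^2 = (-13.8)^2 + 3.4^2 = 202
d = sqrt(202) = 14.2127

14.2127


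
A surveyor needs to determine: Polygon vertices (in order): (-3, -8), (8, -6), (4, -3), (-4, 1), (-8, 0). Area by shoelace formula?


Shoelace sum: ((-3)*(-6) - 8*(-8)) + (8*(-3) - 4*(-6)) + (4*1 - (-4)*(-3)) + ((-4)*0 - (-8)*1) + ((-8)*(-8) - (-3)*0)
= 146
Area = |146|/2 = 73

73


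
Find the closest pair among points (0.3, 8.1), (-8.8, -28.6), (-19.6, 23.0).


d(P0,P1) = 37.8114, d(P0,P2) = 24.86, d(P1,P2) = 52.7181
Closest: P0 and P2

Closest pair: (0.3, 8.1) and (-19.6, 23.0), distance = 24.86


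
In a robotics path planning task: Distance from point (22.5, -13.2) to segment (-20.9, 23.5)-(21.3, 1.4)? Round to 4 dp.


Project P onto AB: t = 1 (clamped to [0,1])
Closest point on segment: (21.3, 1.4)
Distance: 14.6492

14.6492


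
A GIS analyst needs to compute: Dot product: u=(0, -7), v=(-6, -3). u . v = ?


u . v = u_x*v_x + u_y*v_y = 0*(-6) + (-7)*(-3)
= 0 + 21 = 21

21


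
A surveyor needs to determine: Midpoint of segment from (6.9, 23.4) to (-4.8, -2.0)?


M = ((6.9+(-4.8))/2, (23.4+(-2))/2)
= (1.05, 10.7)

(1.05, 10.7)


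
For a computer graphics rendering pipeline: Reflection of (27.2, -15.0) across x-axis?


Reflection over x-axis: (x,y) -> (x,-y)
(27.2, -15) -> (27.2, 15)

(27.2, 15)


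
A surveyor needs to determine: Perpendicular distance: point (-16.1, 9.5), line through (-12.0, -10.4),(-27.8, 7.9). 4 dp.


|cross product| = 239.39
|line direction| = sqrt(584.53) = 24.1771
Distance = 239.39/sqrt(584.53) = 9.9015

9.9015


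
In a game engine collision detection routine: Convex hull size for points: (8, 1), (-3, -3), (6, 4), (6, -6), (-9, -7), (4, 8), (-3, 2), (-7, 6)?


Convex hull vertices (CCW): (-9, -7), (6, -6), (8, 1), (4, 8), (-7, 6)
Count = 5

5


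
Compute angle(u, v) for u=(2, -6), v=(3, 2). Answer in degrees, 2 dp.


u.v = -6, |u| = sqrt(40) = 6.3246, |v| = sqrt(13) = 3.6056
cos(theta) = u.v/(|u||v|) = -6/sqrt(520) = -0.263117
theta = acos(-0.263117) = 105.26 degrees

105.26 degrees


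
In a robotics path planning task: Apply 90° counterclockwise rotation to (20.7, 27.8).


90° CCW: (x,y) -> (-y, x)
(20.7,27.8) -> (-27.8, 20.7)

(-27.8, 20.7)


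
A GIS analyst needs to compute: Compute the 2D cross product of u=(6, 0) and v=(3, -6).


u x v = u_x*v_y - u_y*v_x = 6*(-6) - 0*3
= (-36) - 0 = -36

-36


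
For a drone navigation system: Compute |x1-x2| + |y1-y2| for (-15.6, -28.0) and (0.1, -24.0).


|(-15.6)-0.1| + |(-28)-(-24)| = 15.7 + 4 = 19.7

19.7


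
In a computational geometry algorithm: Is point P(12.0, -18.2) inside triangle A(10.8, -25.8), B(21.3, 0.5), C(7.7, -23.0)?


Cross products: AB x AP = 48.24, BC x BP = 35.77, CA x CP = 26.92
All same sign? yes

Yes, inside


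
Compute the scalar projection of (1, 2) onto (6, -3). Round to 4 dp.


u.v = 0, |v| = sqrt(45) = 6.7082
Scalar projection = u.v / |v| = 0 / sqrt(45) = 0

0


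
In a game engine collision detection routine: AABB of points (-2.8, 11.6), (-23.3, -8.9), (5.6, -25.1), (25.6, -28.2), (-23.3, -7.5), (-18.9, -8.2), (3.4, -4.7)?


x range: [-23.3, 25.6]
y range: [-28.2, 11.6]
Bounding box: (-23.3,-28.2) to (25.6,11.6)

(-23.3,-28.2) to (25.6,11.6)


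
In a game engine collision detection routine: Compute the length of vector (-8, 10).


|u| = sqrt((-8)^2 + 10^2) = sqrt(164) = 12.8062

12.8062


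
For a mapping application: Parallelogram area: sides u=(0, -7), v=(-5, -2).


|u x v| = |0*(-2) - (-7)*(-5)|
= |0 - 35| = 35

35


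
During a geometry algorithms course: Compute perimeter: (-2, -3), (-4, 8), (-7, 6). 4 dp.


Sides: (-2, -3)->(-4, 8): sqrt(125) = 11.18034, (-4, 8)->(-7, 6): sqrt(13) = 3.605551, (-7, 6)->(-2, -3): sqrt(106) = 10.29563
Sum = 25.081521
Perimeter = 25.0815

25.0815


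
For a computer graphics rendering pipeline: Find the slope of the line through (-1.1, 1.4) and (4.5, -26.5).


slope = (y2-y1)/(x2-x1) = ((-26.5)-1.4)/(4.5-(-1.1)) = (-27.9)/5.6 = -4.9821

-4.9821


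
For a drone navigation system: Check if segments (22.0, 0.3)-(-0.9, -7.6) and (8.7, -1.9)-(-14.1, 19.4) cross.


Cross products: d1=-333.45, d2=334.44, d3=-54.69, d4=-722.58
d1*d2 < 0 and d3*d4 < 0? no

No, they don't intersect


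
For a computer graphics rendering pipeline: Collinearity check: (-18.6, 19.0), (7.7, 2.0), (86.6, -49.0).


Cross product: (7.7-(-18.6))*((-49)-19) - (2-19)*(86.6-(-18.6))
= 0

Yes, collinear


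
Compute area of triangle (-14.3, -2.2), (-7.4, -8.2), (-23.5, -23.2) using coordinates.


Area = |x_A(y_B-y_C) + x_B(y_C-y_A) + x_C(y_A-y_B)|/2
= |(-214.5) + 155.4 + (-141)|/2
= 200.1/2 = 100.05

100.05


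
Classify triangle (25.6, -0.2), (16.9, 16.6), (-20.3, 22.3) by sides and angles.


Side lengths squared: AB^2=357.93, BC^2=1416.33, CA^2=2613.06
Sorted: [357.93, 1416.33, 2613.06]
By sides: Scalene, By angles: Obtuse

Scalene, Obtuse


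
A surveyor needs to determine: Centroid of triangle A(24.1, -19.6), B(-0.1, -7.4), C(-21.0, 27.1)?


Centroid = ((x_A+x_B+x_C)/3, (y_A+y_B+y_C)/3)
= ((24.1+(-0.1)+(-21))/3, ((-19.6)+(-7.4)+27.1)/3)
= (1, 0.0333)

(1, 0.0333)


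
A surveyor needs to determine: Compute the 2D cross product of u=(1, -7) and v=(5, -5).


u x v = u_x*v_y - u_y*v_x = 1*(-5) - (-7)*5
= (-5) - (-35) = 30

30


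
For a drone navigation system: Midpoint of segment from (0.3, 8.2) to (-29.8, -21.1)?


M = ((0.3+(-29.8))/2, (8.2+(-21.1))/2)
= (-14.75, -6.45)

(-14.75, -6.45)


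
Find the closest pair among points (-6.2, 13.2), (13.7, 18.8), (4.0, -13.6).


d(P0,P1) = 20.6729, d(P0,P2) = 28.6754, d(P1,P2) = 33.8209
Closest: P0 and P1

Closest pair: (-6.2, 13.2) and (13.7, 18.8), distance = 20.6729


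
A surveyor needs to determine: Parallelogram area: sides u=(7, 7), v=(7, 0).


|u x v| = |7*0 - 7*7|
= |0 - 49| = 49

49


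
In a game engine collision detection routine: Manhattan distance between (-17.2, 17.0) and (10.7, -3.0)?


|(-17.2)-10.7| + |17-(-3)| = 27.9 + 20 = 47.9

47.9


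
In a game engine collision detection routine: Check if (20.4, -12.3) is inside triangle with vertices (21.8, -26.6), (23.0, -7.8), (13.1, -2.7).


Cross products: AB x AP = 43.48, BC x BP = 57.81, CA x CP = 90.95
All same sign? yes

Yes, inside


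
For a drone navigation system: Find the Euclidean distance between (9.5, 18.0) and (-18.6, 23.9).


dx=-28.1, dy=5.9
d^2 = (-28.1)^2 + 5.9^2 = 824.42
d = sqrt(824.42) = 28.7127

28.7127


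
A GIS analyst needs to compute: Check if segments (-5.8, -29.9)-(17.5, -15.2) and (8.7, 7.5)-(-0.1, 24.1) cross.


Cross products: d1=569.82, d2=53.68, d3=658.27, d4=1174.41
d1*d2 < 0 and d3*d4 < 0? no

No, they don't intersect


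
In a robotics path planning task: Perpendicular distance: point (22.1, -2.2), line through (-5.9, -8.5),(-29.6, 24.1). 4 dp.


|cross product| = 1062.11
|line direction| = sqrt(1624.45) = 40.3045
Distance = 1062.11/sqrt(1624.45) = 26.3522

26.3522


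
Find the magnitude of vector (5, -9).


|u| = sqrt(5^2 + (-9)^2) = sqrt(106) = 10.2956

10.2956


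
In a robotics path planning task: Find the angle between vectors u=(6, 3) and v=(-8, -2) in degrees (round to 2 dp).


u.v = -54, |u| = sqrt(45) = 6.7082, |v| = sqrt(68) = 8.2462
cos(theta) = u.v/(|u||v|) = -54/sqrt(3060) = -0.976187
theta = acos(-0.976187) = 167.47 degrees

167.47 degrees


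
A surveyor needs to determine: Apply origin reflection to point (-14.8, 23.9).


Reflection over origin: (x,y) -> (-x,-y)
(-14.8, 23.9) -> (14.8, -23.9)

(14.8, -23.9)


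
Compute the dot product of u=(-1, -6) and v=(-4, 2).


u . v = u_x*v_x + u_y*v_y = (-1)*(-4) + (-6)*2
= 4 + (-12) = -8

-8


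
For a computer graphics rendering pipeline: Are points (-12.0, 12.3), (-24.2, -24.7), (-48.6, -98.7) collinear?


Cross product: ((-24.2)-(-12))*((-98.7)-12.3) - ((-24.7)-12.3)*((-48.6)-(-12))
= 0

Yes, collinear


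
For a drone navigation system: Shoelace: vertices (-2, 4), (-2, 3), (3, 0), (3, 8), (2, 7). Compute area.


Shoelace sum: ((-2)*3 - (-2)*4) + ((-2)*0 - 3*3) + (3*8 - 3*0) + (3*7 - 2*8) + (2*4 - (-2)*7)
= 44
Area = |44|/2 = 22

22


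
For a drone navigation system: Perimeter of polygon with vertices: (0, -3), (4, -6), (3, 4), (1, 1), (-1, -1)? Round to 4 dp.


Sides: (0, -3)->(4, -6): sqrt(25) = 5, (4, -6)->(3, 4): sqrt(101) = 10.049876, (3, 4)->(1, 1): sqrt(13) = 3.605551, (1, 1)->(-1, -1): sqrt(8) = 2.828427, (-1, -1)->(0, -3): sqrt(5) = 2.236068
Sum = 23.719922
Perimeter = 23.7199

23.7199


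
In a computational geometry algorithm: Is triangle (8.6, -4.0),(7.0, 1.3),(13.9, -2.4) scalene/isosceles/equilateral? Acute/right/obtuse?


Side lengths squared: AB^2=30.65, BC^2=61.3, CA^2=30.65
Sorted: [30.65, 30.65, 61.3]
By sides: Isosceles, By angles: Right

Isosceles, Right


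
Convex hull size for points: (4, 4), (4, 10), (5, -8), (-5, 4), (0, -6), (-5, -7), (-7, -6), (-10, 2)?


Convex hull vertices (CCW): (-10, 2), (-7, -6), (-5, -7), (5, -8), (4, 10)
Count = 5

5


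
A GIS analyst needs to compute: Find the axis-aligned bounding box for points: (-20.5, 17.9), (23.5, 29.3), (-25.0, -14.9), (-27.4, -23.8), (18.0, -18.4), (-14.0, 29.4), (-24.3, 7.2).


x range: [-27.4, 23.5]
y range: [-23.8, 29.4]
Bounding box: (-27.4,-23.8) to (23.5,29.4)

(-27.4,-23.8) to (23.5,29.4)


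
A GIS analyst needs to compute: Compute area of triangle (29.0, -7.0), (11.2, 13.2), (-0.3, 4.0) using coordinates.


Area = |x_A(y_B-y_C) + x_B(y_C-y_A) + x_C(y_A-y_B)|/2
= |266.8 + 123.2 + 6.06|/2
= 396.06/2 = 198.03

198.03


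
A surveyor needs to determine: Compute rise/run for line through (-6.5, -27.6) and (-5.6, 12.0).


slope = (y2-y1)/(x2-x1) = (12-(-27.6))/((-5.6)-(-6.5)) = 39.6/0.9 = 44

44


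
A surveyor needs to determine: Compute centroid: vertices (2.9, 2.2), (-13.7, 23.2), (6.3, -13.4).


Centroid = ((x_A+x_B+x_C)/3, (y_A+y_B+y_C)/3)
= ((2.9+(-13.7)+6.3)/3, (2.2+23.2+(-13.4))/3)
= (-1.5, 4)

(-1.5, 4)


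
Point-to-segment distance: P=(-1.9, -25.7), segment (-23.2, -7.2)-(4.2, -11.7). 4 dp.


Project P onto AB: t = 0.8649 (clamped to [0,1])
Closest point on segment: (0.4991, -11.0922)
Distance: 14.8035

14.8035


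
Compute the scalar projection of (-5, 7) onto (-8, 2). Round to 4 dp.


u.v = 54, |v| = sqrt(68) = 8.2462
Scalar projection = u.v / |v| = 54 / sqrt(68) = 6.5485

6.5485


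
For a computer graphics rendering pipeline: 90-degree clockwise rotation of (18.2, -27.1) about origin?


90° CW: (x,y) -> (y, -x)
(18.2,-27.1) -> (-27.1, -18.2)

(-27.1, -18.2)


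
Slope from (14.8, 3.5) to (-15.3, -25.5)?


slope = (y2-y1)/(x2-x1) = ((-25.5)-3.5)/((-15.3)-14.8) = (-29)/(-30.1) = 0.9635

0.9635


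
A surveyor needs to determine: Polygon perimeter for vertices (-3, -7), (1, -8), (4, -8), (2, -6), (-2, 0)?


Sides: (-3, -7)->(1, -8): sqrt(17) = 4.123106, (1, -8)->(4, -8): sqrt(9) = 3, (4, -8)->(2, -6): sqrt(8) = 2.828427, (2, -6)->(-2, 0): sqrt(52) = 7.211103, (-2, 0)->(-3, -7): sqrt(50) = 7.071068
Sum = 24.233704
Perimeter = 24.2337

24.2337


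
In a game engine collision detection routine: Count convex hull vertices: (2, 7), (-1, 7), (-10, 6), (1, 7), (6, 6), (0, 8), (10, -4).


Convex hull vertices (CCW): (-10, 6), (10, -4), (6, 6), (0, 8)
Count = 4

4


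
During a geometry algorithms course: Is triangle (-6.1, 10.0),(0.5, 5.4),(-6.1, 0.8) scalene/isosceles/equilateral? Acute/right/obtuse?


Side lengths squared: AB^2=64.72, BC^2=64.72, CA^2=84.64
Sorted: [64.72, 64.72, 84.64]
By sides: Isosceles, By angles: Acute

Isosceles, Acute


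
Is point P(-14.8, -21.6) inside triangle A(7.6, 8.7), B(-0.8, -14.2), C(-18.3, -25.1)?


Cross products: AB x AP = -258.44, BC x BP = -23.1, CA x CP = -27.65
All same sign? yes

Yes, inside


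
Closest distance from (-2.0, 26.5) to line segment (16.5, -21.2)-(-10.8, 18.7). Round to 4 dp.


Project P onto AB: t = 1 (clamped to [0,1])
Closest point on segment: (-10.8, 18.7)
Distance: 11.7593

11.7593


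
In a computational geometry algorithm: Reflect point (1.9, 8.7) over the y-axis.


Reflection over y-axis: (x,y) -> (-x,y)
(1.9, 8.7) -> (-1.9, 8.7)

(-1.9, 8.7)


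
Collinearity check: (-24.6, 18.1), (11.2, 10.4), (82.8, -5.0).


Cross product: (11.2-(-24.6))*((-5)-18.1) - (10.4-18.1)*(82.8-(-24.6))
= 0

Yes, collinear


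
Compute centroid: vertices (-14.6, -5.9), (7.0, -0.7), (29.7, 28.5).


Centroid = ((x_A+x_B+x_C)/3, (y_A+y_B+y_C)/3)
= (((-14.6)+7+29.7)/3, ((-5.9)+(-0.7)+28.5)/3)
= (7.3667, 7.3)

(7.3667, 7.3)


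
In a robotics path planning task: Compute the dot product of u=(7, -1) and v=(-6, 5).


u . v = u_x*v_x + u_y*v_y = 7*(-6) + (-1)*5
= (-42) + (-5) = -47

-47


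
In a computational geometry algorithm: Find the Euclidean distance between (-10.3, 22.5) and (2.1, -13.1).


dx=12.4, dy=-35.6
d^2 = 12.4^2 + (-35.6)^2 = 1421.12
d = sqrt(1421.12) = 37.6977

37.6977


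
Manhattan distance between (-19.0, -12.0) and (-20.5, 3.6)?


|(-19)-(-20.5)| + |(-12)-3.6| = 1.5 + 15.6 = 17.1

17.1


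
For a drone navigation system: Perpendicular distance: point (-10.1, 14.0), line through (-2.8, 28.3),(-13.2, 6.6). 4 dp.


|cross product| = 9.69
|line direction| = sqrt(579.05) = 24.0635
Distance = 9.69/sqrt(579.05) = 0.4027

0.4027


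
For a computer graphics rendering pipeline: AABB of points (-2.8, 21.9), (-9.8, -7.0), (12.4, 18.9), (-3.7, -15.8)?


x range: [-9.8, 12.4]
y range: [-15.8, 21.9]
Bounding box: (-9.8,-15.8) to (12.4,21.9)

(-9.8,-15.8) to (12.4,21.9)


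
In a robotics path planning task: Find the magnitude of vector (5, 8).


|u| = sqrt(5^2 + 8^2) = sqrt(89) = 9.434

9.434


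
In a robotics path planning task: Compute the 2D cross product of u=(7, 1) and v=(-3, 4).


u x v = u_x*v_y - u_y*v_x = 7*4 - 1*(-3)
= 28 - (-3) = 31

31


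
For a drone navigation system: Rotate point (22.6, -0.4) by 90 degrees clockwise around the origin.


90° CW: (x,y) -> (y, -x)
(22.6,-0.4) -> (-0.4, -22.6)

(-0.4, -22.6)


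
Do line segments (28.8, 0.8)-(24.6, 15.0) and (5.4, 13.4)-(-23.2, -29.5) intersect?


Cross products: d1=1364.22, d2=777.92, d3=279.36, d4=865.66
d1*d2 < 0 and d3*d4 < 0? no

No, they don't intersect


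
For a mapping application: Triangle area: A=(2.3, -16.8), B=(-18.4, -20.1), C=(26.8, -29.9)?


Area = |x_A(y_B-y_C) + x_B(y_C-y_A) + x_C(y_A-y_B)|/2
= |22.54 + 241.04 + 88.44|/2
= 352.02/2 = 176.01

176.01


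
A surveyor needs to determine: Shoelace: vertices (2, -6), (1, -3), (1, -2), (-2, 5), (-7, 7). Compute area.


Shoelace sum: (2*(-3) - 1*(-6)) + (1*(-2) - 1*(-3)) + (1*5 - (-2)*(-2)) + ((-2)*7 - (-7)*5) + ((-7)*(-6) - 2*7)
= 51
Area = |51|/2 = 25.5

25.5
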